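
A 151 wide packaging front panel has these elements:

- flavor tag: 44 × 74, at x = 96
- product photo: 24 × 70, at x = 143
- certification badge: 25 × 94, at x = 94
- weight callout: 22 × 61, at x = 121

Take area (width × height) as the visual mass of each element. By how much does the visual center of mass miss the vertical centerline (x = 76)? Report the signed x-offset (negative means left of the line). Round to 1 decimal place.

≈ 32.5

Areas: flavor tag 44·74 = 3256, product photo 24·70 = 1680, certification badge 25·94 = 2350, weight callout 22·61 = 1342. Total weight = 8628.
Σw·x = 3256·96 + 1680·143 + 2350·94 + 1342·121 = 936098, so x̄ = 936098/8628 ≈ 108.50.
Against x = 76, that's 108.50 − 76 = 32.50.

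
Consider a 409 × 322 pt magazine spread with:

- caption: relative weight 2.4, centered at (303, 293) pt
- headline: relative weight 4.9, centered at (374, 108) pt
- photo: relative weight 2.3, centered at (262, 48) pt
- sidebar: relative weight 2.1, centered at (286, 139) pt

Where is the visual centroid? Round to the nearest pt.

(322, 140)

Total weight = 2.4 + 4.9 + 2.3 + 2.1 = 11.7.
Σw·x = 2.4·303 + 4.9·374 + 2.3·262 + 2.1·286 = 3763.0, so x̄ = 3763.0/11.7 ≈ 321.62.
Σw·y = 2.4·293 + 4.9·108 + 2.3·48 + 2.1·139 = 1634.7, so ȳ = 1634.7/11.7 ≈ 139.72.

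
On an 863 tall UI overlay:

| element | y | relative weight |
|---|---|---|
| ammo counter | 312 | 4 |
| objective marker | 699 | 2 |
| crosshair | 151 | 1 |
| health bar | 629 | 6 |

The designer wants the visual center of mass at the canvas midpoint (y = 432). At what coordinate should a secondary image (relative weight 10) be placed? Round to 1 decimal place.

New total weight: (4 + 2 + 1 + 6) + 10 = 23.
y: need Σw·y = 23·432 = 9936. Existing = 4·312 + 2·699 + 1·151 + 6·629 = 6571. Remainder 3365 / 10 ≈ 336.50.

y ≈ 336.5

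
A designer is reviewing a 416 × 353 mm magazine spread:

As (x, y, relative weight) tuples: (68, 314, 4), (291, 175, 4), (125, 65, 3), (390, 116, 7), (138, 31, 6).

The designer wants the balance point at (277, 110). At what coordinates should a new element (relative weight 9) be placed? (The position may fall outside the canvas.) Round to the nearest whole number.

New total weight: (4 + 4 + 3 + 7 + 6) + 9 = 33.
Along x: (5369 + 9·x) / 33 = 277 (existing moment 4·68 + 4·291 + 3·125 + 7·390 + 6·138 = 5369) ⇒ x = (9141 − 5369) / 9 ≈ 419.11.
Along y: (3149 + 9·y) / 33 = 110 (existing moment 4·314 + 4·175 + 3·65 + 7·116 + 6·31 = 3149) ⇒ y = (3630 − 3149) / 9 ≈ 53.44.

(419, 53)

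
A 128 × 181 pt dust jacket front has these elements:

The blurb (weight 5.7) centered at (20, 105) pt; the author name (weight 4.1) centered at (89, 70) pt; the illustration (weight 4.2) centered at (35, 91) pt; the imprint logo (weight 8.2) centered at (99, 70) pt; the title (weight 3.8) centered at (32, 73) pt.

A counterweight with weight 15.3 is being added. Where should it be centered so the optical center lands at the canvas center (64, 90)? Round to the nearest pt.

New total weight: (5.7 + 4.1 + 4.2 + 8.2 + 3.8) + 15.3 = 41.3.
Along x: (1559.3 + 15.3·x) / 41.3 = 64 (existing moment 5.7·20 + 4.1·89 + 4.2·35 + 8.2·99 + 3.8·32 = 1559.3) ⇒ x = (2643.2 − 1559.3) / 15.3 ≈ 70.84.
Along y: (2119.1 + 15.3·y) / 41.3 = 90 (existing moment 5.7·105 + 4.1·70 + 4.2·91 + 8.2·70 + 3.8·73 = 2119.1) ⇒ y = (3717.0 − 2119.1) / 15.3 ≈ 104.44.

(71, 104)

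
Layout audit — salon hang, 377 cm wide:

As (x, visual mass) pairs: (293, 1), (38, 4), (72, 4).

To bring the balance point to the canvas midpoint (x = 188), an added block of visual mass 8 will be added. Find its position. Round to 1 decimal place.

x ≈ 307.9

With the added block, Σw becomes 1 + 4 + 4 + 8 = 17.
x: need Σw·x = 17·188 = 3196. Existing = 1·293 + 4·38 + 4·72 = 733. Remainder 2463 / 8 ≈ 307.88.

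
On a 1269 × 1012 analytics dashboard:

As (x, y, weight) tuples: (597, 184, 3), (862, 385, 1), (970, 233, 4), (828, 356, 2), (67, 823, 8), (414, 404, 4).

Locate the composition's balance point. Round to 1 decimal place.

Weights sum to 3 + 1 + 4 + 2 + 8 + 4 = 22.
x: moment 10381 / weight 22 ≈ 471.86
y: moment 10781 / weight 22 ≈ 490.05

(471.9, 490.0)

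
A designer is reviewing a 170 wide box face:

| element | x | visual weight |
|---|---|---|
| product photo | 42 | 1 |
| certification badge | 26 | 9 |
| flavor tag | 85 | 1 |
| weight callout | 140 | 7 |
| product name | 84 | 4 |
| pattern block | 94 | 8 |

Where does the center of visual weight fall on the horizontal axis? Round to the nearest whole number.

x ≈ 81

Weights sum to 1 + 9 + 1 + 7 + 4 + 8 = 30.
Σw·x = 1·42 + 9·26 + 1·85 + 7·140 + 4·84 + 8·94 = 2429, so x̄ = 2429/30 ≈ 80.97.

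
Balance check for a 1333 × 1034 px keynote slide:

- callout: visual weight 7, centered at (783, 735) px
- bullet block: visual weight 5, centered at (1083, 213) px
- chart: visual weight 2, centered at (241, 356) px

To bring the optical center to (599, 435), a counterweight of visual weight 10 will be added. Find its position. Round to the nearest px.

(300, 352)

After adding the counterweight, total weight = 7 + 5 + 2 + 10 = 24.
x: target moment 24×599 = 14376; current 7·783 + 5·1083 + 2·241 = 11378; the counterweight supplies 2998, so x = 2998/10 ≈ 299.80.
y: target moment 24×435 = 10440; current 7·735 + 5·213 + 2·356 = 6922; the counterweight supplies 3518, so y = 3518/10 ≈ 351.80.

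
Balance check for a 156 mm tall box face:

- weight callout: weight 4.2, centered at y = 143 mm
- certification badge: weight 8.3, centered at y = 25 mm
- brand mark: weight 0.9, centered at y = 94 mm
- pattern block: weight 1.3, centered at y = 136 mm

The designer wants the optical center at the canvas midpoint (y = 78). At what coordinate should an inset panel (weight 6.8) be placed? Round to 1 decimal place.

y ≈ 89.3

With the inset panel, Σw becomes 4.2 + 8.3 + 0.9 + 1.3 + 6.8 = 21.5.
Along y: (1069.5 + 6.8·y) / 21.5 = 78 (existing moment 4.2·143 + 8.3·25 + 0.9·94 + 1.3·136 = 1069.5) ⇒ y = (1677.0 − 1069.5) / 6.8 ≈ 89.34.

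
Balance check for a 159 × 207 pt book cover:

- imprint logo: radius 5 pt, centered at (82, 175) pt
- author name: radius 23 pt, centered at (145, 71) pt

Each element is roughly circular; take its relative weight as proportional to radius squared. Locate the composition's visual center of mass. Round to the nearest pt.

r² weights: imprint logo 5² = 25, author name 23² = 529. Total = 554.
x: (25·82 + 529·145) / 554 = 78755 / 554 ≈ 142.16
y: (25·175 + 529·71) / 554 = 41934 / 554 ≈ 75.69

(142, 76)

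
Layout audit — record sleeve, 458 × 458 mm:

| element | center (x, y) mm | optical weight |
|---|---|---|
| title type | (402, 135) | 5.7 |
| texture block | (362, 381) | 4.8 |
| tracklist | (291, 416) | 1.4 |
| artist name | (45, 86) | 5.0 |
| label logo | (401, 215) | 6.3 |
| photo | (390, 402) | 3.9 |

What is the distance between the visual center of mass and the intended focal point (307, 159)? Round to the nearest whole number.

≈ 83 mm

Weights sum to 5.7 + 4.8 + 1.4 + 5.0 + 6.3 + 3.9 = 27.1.
Σw·x = 5.7·402 + 4.8·362 + 1.4·291 + 5.0·45 + 6.3·401 + 3.9·390 = 8708.7, so x̄ = 8708.7/27.1 ≈ 321.35.
Σw·y = 5.7·135 + 4.8·381 + 1.4·416 + 5.0·86 + 6.3·215 + 3.9·402 = 6533.0, so ȳ = 6533.0/27.1 ≈ 241.07.
From (307, 159): dx = 14.35, dy = 82.07, so the distance is √(dx²+dy²) ≈ 83.32.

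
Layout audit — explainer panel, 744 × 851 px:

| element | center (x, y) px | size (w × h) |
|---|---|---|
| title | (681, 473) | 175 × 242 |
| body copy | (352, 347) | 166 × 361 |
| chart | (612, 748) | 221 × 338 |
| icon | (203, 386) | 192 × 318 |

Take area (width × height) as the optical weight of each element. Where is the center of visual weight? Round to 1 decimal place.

Areas: title 175·242 = 42350, body copy 166·361 = 59926, chart 221·338 = 74698, icon 192·318 = 61056. Total weight = 238030.
x-moment: 42350·681 + 59926·352 + 74698·612 + 61056·203 = 108043846; centroid 108043846/238030 ≈ 453.91.
y-moment: 42350·473 + 59926·347 + 74698·748 + 61056·386 = 120267592; centroid 120267592/238030 ≈ 505.26.

(453.9, 505.3)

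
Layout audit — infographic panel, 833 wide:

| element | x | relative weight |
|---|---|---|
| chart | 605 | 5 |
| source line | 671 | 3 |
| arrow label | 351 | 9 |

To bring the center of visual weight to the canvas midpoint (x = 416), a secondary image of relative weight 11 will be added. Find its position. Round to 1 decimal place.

New total weight: (5 + 3 + 9) + 11 = 28.
x: need Σw·x = 28·416 = 11648. Existing = 5·605 + 3·671 + 9·351 = 8197. Remainder 3451 / 11 ≈ 313.73.

x ≈ 313.7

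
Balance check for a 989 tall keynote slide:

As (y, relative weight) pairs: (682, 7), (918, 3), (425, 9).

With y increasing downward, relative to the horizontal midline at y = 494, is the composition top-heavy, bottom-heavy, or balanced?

bottom-heavy

Σw = 7 + 3 + 9 = 19.
y: (7·682 + 3·918 + 9·425) / 19 = 11353 / 19 ≈ 597.53
597.5 vs midline 494 → bottom-heavy.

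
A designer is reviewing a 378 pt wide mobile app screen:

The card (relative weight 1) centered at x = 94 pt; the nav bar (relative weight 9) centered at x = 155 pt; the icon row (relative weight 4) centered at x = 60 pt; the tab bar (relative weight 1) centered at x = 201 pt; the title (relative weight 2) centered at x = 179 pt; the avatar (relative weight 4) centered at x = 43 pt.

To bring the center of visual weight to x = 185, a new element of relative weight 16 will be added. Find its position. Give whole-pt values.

With the new element, Σw becomes 1 + 9 + 4 + 1 + 2 + 4 + 16 = 37.
x: need Σw·x = 37·185 = 6845. Existing = 1·94 + 9·155 + 4·60 + 1·201 + 2·179 + 4·43 = 2460. Remainder 4385 / 16 ≈ 274.06.

x ≈ 274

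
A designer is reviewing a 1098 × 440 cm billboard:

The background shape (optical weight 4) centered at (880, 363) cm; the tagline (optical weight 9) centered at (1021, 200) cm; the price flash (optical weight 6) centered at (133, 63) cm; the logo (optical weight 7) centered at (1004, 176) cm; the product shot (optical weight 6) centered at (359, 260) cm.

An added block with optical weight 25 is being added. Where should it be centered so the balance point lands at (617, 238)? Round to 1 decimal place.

With the added block, Σw becomes 4 + 9 + 6 + 7 + 6 + 25 = 57.
x: need Σw·x = 57·617 = 35169. Existing = 4·880 + 9·1021 + 6·133 + 7·1004 + 6·359 = 22689. Remainder 12480 / 25 ≈ 499.20.
y: need Σw·y = 57·238 = 13566. Existing = 4·363 + 9·200 + 6·63 + 7·176 + 6·260 = 6422. Remainder 7144 / 25 ≈ 285.76.

(499.2, 285.8)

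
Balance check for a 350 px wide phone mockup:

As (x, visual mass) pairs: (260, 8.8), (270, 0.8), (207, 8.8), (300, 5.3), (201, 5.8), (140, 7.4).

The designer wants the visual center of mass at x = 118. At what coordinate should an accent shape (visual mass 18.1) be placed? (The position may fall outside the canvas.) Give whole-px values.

x ≈ -90

New total weight: (8.8 + 0.8 + 8.8 + 5.3 + 5.8 + 7.4) + 18.1 = 55.0.
x: target moment 55.0×118 = 6490.0; current 8.8·260 + 0.8·270 + 8.8·207 + 5.3·300 + 5.8·201 + 7.4·140 = 8117.4; the accent shape supplies -1627.4, so x = -1627.4/18.1 ≈ -89.91.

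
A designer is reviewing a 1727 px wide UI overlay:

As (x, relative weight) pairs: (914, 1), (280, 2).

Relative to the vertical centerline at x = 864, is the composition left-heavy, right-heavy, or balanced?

left-heavy

Σw = 1 + 2 = 3.
Σw·x = 1·914 + 2·280 = 1474, so x̄ = 1474/3 ≈ 491.33.
Since 491.3 is left of 864, the composition reads left-heavy.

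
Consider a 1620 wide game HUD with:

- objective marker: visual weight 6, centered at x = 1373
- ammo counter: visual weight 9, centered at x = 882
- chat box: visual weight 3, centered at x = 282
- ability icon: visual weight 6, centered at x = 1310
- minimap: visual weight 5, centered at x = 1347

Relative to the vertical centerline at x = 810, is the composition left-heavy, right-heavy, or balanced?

right-heavy

Σw = 6 + 9 + 3 + 6 + 5 = 29.
x: (6·1373 + 9·882 + 3·282 + 6·1310 + 5·1347) / 29 = 31617 / 29 ≈ 1090.24
1090.2 lies right of the midline 810, so the layout is right-heavy.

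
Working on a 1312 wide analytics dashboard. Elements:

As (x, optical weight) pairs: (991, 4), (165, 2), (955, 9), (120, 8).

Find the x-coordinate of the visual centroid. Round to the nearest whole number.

x ≈ 602

Σw = 4 + 2 + 9 + 8 = 23.
x-moment: 4·991 + 2·165 + 9·955 + 8·120 = 13849; centroid 13849/23 ≈ 602.13.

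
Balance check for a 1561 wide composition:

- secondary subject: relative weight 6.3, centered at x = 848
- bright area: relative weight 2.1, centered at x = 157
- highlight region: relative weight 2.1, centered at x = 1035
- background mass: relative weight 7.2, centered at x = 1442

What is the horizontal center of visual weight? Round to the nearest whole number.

x ≈ 1030

Total weight = 6.3 + 2.1 + 2.1 + 7.2 = 17.7.
Σw·x = 6.3·848 + 2.1·157 + 2.1·1035 + 7.2·1442 = 18228.0, so x̄ = 18228.0/17.7 ≈ 1029.83.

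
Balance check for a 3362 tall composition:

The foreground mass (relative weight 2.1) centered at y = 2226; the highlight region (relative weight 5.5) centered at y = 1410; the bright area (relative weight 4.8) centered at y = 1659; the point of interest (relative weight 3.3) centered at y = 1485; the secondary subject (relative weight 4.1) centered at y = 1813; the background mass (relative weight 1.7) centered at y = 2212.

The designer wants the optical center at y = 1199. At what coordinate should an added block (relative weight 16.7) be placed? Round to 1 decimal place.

With the added block, Σw becomes 2.1 + 5.5 + 4.8 + 3.3 + 4.1 + 1.7 + 16.7 = 38.2.
y: need Σw·y = 38.2·1199 = 45801.8. Existing = 2.1·2226 + 5.5·1410 + 4.8·1659 + 3.3·1485 + 4.1·1813 + 1.7·2212 = 36487.0. Remainder 9314.8 / 16.7 ≈ 557.77.

y ≈ 557.8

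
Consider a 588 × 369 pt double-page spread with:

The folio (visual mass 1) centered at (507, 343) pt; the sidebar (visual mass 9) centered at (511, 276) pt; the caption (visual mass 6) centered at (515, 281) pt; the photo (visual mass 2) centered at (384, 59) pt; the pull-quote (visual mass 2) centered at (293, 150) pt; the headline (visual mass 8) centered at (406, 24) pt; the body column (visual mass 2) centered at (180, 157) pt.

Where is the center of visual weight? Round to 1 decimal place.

Weights sum to 1 + 9 + 6 + 2 + 2 + 8 + 2 = 30.
x-moment: 1·507 + 9·511 + 6·515 + 2·384 + 2·293 + 8·406 + 2·180 = 13158; centroid 13158/30 ≈ 438.60.
y-moment: 1·343 + 9·276 + 6·281 + 2·59 + 2·150 + 8·24 + 2·157 = 5437; centroid 5437/30 ≈ 181.23.

(438.6, 181.2)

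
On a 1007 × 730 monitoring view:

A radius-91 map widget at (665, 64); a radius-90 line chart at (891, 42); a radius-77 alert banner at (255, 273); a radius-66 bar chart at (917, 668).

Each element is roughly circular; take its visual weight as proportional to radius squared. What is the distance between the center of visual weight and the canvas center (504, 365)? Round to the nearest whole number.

≈ 242

r² weights: map widget 91² = 8281, line chart 90² = 8100, alert banner 77² = 5929, bar chart 66² = 4356. Total = 26666.
Σw·x = 8281·665 + 8100·891 + 5929·255 + 4356·917 = 18230312, so x̄ = 18230312/26666 ≈ 683.65.
Σw·y = 8281·64 + 8100·42 + 5929·273 + 4356·668 = 5398609, so ȳ = 5398609/26666 ≈ 202.45.
From (504, 365): dx = 179.65, dy = -162.55, so the distance is √(dx²+dy²) ≈ 242.27.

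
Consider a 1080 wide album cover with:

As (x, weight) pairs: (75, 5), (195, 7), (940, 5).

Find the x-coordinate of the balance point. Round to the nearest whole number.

Σw = 5 + 7 + 5 = 17.
x: (5·75 + 7·195 + 5·940) / 17 = 6440 / 17 ≈ 378.82

x ≈ 379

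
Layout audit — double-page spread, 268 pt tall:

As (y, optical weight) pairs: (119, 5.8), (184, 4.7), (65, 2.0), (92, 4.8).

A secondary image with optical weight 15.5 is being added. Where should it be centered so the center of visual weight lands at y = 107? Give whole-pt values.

y ≈ 89

With the secondary image, Σw becomes 5.8 + 4.7 + 2.0 + 4.8 + 15.5 = 32.8.
y: target moment 32.8×107 = 3509.6; current 5.8·119 + 4.7·184 + 2.0·65 + 4.8·92 = 2126.6; the secondary image supplies 1383.0, so y = 1383.0/15.5 ≈ 89.23.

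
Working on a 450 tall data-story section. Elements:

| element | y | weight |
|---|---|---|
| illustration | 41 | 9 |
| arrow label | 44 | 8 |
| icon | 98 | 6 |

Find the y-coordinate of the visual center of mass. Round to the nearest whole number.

Weights sum to 9 + 8 + 6 = 23.
y-moment: 9·41 + 8·44 + 6·98 = 1309; centroid 1309/23 ≈ 56.91.

y ≈ 57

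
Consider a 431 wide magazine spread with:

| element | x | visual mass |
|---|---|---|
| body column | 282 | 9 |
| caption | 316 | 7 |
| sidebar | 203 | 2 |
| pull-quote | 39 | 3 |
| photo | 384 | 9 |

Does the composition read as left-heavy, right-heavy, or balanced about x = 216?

Weights sum to 9 + 7 + 2 + 3 + 9 = 30.
Σw·x = 9·282 + 7·316 + 2·203 + 3·39 + 9·384 = 8729, so x̄ = 8729/30 ≈ 290.97.
291.0 vs midline 216 → right-heavy.

right-heavy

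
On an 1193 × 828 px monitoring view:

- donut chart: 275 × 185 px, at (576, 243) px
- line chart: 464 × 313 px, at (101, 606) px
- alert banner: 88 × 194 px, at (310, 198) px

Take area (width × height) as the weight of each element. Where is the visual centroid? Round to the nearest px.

(231, 487)

Areas: donut chart 275·185 = 50875, line chart 464·313 = 145232, alert banner 88·194 = 17072. Total weight = 213179.
x: (50875·576 + 145232·101 + 17072·310) / 213179 = 49264752 / 213179 ≈ 231.10
y: (50875·243 + 145232·606 + 17072·198) / 213179 = 103753473 / 213179 ≈ 486.70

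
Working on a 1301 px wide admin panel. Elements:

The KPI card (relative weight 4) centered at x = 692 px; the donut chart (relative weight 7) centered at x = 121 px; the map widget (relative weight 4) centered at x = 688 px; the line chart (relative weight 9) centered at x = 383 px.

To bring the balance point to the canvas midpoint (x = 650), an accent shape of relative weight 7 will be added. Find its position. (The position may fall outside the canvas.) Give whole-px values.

x ≈ 1477

After adding the accent shape, total weight = 4 + 7 + 4 + 9 + 7 = 31.
x: need Σw·x = 31·650 = 20150. Existing = 4·692 + 7·121 + 4·688 + 9·383 = 9814. Remainder 10336 / 7 ≈ 1476.57.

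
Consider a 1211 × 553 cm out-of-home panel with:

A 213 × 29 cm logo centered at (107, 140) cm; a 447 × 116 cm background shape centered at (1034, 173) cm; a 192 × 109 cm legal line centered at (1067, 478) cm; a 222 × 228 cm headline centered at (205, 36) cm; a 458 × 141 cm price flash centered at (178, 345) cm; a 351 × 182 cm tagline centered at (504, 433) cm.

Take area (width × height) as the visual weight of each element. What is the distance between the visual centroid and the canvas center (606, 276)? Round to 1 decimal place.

Areas → weights: logo 213·29 = 6177, background shape 447·116 = 51852, legal line 192·109 = 20928, headline 222·228 = 50616, price flash 458·141 = 64578, tagline 351·182 = 63882; Σw = 258033.
x: moment 130673775 / weight 258033 ≈ 506.42
Σw·y = 71601252; ȳ = 71601252/258033 ≈ 277.49.
From (606, 276): dx = -99.58, dy = 1.49, so the distance is √(dx²+dy²) ≈ 99.59.

≈ 99.6 cm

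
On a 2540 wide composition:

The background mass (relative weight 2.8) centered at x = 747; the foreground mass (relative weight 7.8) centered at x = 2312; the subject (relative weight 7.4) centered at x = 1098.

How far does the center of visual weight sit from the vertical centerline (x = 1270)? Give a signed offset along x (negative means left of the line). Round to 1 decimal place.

≈ 299.5

Σw = 2.8 + 7.8 + 7.4 = 18.0.
x-moment: 2.8·747 + 7.8·2312 + 7.4·1098 = 28250.4; centroid 28250.4/18.0 ≈ 1569.47.
Difference: 1569.47 − 1270 ≈ 299.47.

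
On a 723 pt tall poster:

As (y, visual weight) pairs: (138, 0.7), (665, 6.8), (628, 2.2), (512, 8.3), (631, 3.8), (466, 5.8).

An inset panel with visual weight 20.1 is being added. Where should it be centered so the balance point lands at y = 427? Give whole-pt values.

y ≈ 250

After adding the inset panel, total weight = 0.7 + 6.8 + 2.2 + 8.3 + 3.8 + 5.8 + 20.1 = 47.7.
y: need Σw·y = 47.7·427 = 20367.9. Existing = 0.7·138 + 6.8·665 + 2.2·628 + 8.3·512 + 3.8·631 + 5.8·466 = 15350.4. Remainder 5017.5 / 20.1 ≈ 249.63.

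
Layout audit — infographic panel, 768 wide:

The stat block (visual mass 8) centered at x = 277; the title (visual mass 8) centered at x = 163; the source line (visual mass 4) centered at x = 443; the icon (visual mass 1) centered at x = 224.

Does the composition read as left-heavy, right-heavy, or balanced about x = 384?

left-heavy

Total weight = 8 + 8 + 4 + 1 = 21.
Σw·x = 8·277 + 8·163 + 4·443 + 1·224 = 5516, so x̄ = 5516/21 ≈ 262.67.
262.7 lies left of the midline 384, so the layout is left-heavy.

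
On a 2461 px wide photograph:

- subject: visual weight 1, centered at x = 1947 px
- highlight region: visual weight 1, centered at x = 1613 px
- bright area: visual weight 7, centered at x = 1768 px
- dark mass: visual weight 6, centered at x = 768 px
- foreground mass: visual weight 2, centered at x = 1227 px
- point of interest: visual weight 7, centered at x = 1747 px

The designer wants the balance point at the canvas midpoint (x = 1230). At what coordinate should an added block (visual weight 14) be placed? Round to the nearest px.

With the added block, Σw becomes 1 + 1 + 7 + 6 + 2 + 7 + 14 = 38.
Along x: (35227 + 14·x) / 38 = 1230 (existing moment 1·1947 + 1·1613 + 7·1768 + 6·768 + 2·1227 + 7·1747 = 35227) ⇒ x = (46740 − 35227) / 14 ≈ 822.36.

x ≈ 822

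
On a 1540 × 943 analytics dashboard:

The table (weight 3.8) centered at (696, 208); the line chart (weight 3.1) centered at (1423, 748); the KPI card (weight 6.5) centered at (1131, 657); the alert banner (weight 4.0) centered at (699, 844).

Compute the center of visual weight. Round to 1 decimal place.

Total weight = 3.8 + 3.1 + 6.5 + 4.0 = 17.4.
Σw·x = 3.8·696 + 3.1·1423 + 6.5·1131 + 4.0·699 = 17203.6, so x̄ = 17203.6/17.4 ≈ 988.71.
Σw·y = 3.8·208 + 3.1·748 + 6.5·657 + 4.0·844 = 10755.7, so ȳ = 10755.7/17.4 ≈ 618.14.

(988.7, 618.1)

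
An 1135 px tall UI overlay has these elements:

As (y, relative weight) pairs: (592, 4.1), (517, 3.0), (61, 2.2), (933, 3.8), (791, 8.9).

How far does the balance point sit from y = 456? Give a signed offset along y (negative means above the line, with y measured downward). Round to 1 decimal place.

≈ 212.1 px

Total weight = 4.1 + 3.0 + 2.2 + 3.8 + 8.9 = 22.0.
Σw·y = 4.1·592 + 3.0·517 + 2.2·61 + 3.8·933 + 8.9·791 = 14697.7, so ȳ = 14697.7/22.0 ≈ 668.08.
Against y = 456, that's 668.08 − 456 = 212.08.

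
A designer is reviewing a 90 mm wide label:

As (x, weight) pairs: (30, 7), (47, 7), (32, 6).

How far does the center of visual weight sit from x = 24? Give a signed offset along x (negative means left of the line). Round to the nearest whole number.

≈ 13 mm

Weights sum to 7 + 7 + 6 = 20.
Σw·x = 7·30 + 7·47 + 6·32 = 731, so x̄ = 731/20 ≈ 36.55.
Against x = 24, that's 36.55 − 24 = 12.55.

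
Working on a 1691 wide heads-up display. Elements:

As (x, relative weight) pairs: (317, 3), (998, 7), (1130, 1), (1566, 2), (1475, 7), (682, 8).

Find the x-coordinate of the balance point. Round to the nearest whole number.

Total weight = 3 + 7 + 1 + 2 + 7 + 8 = 28.
Σw·x = 27980; x̄ = 27980/28 ≈ 999.29.

x ≈ 999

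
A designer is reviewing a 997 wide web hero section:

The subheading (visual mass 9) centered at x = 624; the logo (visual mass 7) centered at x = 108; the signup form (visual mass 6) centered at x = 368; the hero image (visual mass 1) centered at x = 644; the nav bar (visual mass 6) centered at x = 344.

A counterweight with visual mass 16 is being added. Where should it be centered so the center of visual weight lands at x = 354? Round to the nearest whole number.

x ≈ 290

New total weight: (9 + 7 + 6 + 1 + 6) + 16 = 45.
x: target moment 45×354 = 15930; current 9·624 + 7·108 + 6·368 + 1·644 + 6·344 = 11288; the counterweight supplies 4642, so x = 4642/16 ≈ 290.12.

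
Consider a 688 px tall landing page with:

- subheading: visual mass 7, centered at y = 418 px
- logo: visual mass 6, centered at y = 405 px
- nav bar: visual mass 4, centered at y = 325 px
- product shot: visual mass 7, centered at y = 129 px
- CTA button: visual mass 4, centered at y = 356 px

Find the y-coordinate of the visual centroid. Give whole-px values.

Total weight = 7 + 6 + 4 + 7 + 4 = 28.
y: (7·418 + 6·405 + 4·325 + 7·129 + 4·356) / 28 = 8983 / 28 ≈ 320.82

y ≈ 321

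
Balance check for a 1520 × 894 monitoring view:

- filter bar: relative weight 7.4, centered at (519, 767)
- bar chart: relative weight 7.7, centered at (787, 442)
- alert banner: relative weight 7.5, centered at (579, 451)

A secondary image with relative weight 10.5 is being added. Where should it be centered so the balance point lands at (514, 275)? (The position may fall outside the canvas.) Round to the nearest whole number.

(264, -320)

With the secondary image, Σw becomes 7.4 + 7.7 + 7.5 + 10.5 = 33.1.
x: need Σw·x = 33.1·514 = 17013.4. Existing = 7.4·519 + 7.7·787 + 7.5·579 = 14243.0. Remainder 2770.4 / 10.5 ≈ 263.85.
y: need Σw·y = 33.1·275 = 9102.5. Existing = 7.4·767 + 7.7·442 + 7.5·451 = 12461.7. Remainder -3359.2 / 10.5 ≈ -319.92.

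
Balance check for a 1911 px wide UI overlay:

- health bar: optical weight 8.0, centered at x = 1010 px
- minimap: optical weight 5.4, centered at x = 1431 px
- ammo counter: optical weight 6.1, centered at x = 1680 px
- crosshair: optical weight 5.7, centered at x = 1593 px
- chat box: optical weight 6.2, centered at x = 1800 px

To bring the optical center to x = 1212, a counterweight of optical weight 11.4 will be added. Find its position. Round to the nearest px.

With the counterweight, Σw becomes 8.0 + 5.4 + 6.1 + 5.7 + 6.2 + 11.4 = 42.8.
x: target moment 42.8×1212 = 51873.6; current 8.0·1010 + 5.4·1431 + 6.1·1680 + 5.7·1593 + 6.2·1800 = 46295.5; the counterweight supplies 5578.1, so x = 5578.1/11.4 ≈ 489.31.

x ≈ 489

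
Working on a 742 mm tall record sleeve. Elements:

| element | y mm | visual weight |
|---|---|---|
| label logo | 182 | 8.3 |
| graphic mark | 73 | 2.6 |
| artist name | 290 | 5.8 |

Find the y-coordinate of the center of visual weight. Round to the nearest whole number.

y ≈ 203

Weights sum to 8.3 + 2.6 + 5.8 = 16.7.
y-moment: 8.3·182 + 2.6·73 + 5.8·290 = 3382.4; centroid 3382.4/16.7 ≈ 202.54.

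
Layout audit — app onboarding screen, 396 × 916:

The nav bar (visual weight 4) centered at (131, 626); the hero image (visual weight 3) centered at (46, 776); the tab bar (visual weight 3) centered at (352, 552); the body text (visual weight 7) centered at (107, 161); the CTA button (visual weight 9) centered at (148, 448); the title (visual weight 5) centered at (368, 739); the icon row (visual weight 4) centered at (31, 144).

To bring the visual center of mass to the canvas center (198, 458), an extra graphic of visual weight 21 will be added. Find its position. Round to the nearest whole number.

With the extra graphic, Σw becomes 4 + 3 + 3 + 7 + 9 + 5 + 4 + 21 = 56.
Along x: (5763 + 21·x) / 56 = 198 (existing moment 4·131 + 3·46 + 3·352 + 7·107 + 9·148 + 5·368 + 4·31 = 5763) ⇒ x = (11088 − 5763) / 21 ≈ 253.57.
Along y: (15918 + 21·y) / 56 = 458 (existing moment 4·626 + 3·776 + 3·552 + 7·161 + 9·448 + 5·739 + 4·144 = 15918) ⇒ y = (25648 − 15918) / 21 ≈ 463.33.

(254, 463)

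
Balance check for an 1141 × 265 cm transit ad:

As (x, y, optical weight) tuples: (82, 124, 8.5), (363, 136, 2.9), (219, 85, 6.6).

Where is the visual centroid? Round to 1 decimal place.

Total weight = 8.5 + 2.9 + 6.6 = 18.0.
x: (8.5·82 + 2.9·363 + 6.6·219) / 18.0 = 3195.1 / 18.0 ≈ 177.51
y: (8.5·124 + 2.9·136 + 6.6·85) / 18.0 = 2009.4 / 18.0 ≈ 111.63

(177.5, 111.6)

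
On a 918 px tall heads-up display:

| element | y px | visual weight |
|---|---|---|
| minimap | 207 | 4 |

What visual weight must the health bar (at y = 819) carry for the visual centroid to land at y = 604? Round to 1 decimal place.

w ≈ 7.4

The single fixed element contributes weight 4, moment 4·207 = 828.
Set Σw·y/Σw = 604: (828 + 819w) = 604·(4 + w).
Rearranging, w·(819 − 604) = 604·4 − 828 = 1588, so w ≈ 1588/215 = 7.39.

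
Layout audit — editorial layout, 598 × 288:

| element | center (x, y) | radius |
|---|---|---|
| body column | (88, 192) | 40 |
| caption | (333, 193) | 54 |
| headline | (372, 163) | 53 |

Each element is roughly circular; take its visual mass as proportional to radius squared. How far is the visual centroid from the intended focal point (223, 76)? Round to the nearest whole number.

r² weights: body column 40² = 1600, caption 54² = 2916, headline 53² = 2809. Total = 7325.
x: (1600·88 + 2916·333 + 2809·372) / 7325 = 2156776 / 7325 ≈ 294.44
y: (1600·192 + 2916·193 + 2809·163) / 7325 = 1327855 / 7325 ≈ 181.28
Relative to (223, 76): Δ = (71.44, 105.28); |Δ| = √(71.44² + 105.28²) ≈ 127.23.

≈ 127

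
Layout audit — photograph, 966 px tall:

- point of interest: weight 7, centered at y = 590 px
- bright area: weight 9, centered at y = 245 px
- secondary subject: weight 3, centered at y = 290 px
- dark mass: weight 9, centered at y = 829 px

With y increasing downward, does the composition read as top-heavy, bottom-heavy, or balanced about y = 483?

bottom-heavy

Weights sum to 7 + 9 + 3 + 9 = 28.
Σw·y = 7·590 + 9·245 + 3·290 + 9·829 = 14666, so ȳ = 14666/28 ≈ 523.79.
Since 523.8 is below (larger y than) 483, the composition reads bottom-heavy.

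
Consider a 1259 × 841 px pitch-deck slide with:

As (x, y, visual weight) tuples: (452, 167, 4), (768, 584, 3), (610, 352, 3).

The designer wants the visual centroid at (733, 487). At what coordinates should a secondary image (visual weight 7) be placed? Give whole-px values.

(931, 686)

New total weight: (4 + 3 + 3) + 7 = 17.
Along x: (5942 + 7·x) / 17 = 733 (existing moment 4·452 + 3·768 + 3·610 = 5942) ⇒ x = (12461 − 5942) / 7 ≈ 931.29.
Along y: (3476 + 7·y) / 17 = 487 (existing moment 4·167 + 3·584 + 3·352 = 3476) ⇒ y = (8279 − 3476) / 7 ≈ 686.14.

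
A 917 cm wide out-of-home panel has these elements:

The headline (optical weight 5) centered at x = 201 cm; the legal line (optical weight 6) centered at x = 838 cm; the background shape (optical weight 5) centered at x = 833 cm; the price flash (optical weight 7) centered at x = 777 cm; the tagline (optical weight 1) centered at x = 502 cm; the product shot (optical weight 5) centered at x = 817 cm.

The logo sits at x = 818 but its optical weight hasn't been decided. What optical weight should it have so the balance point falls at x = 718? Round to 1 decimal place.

Existing Σw = 29 (5 + 6 + 5 + 7 + 1 + 5); existing moment 5·201 + 6·838 + 5·833 + 7·777 + 1·502 + 5·817 = 20224.
Set Σw·x/Σw = 718: (20224 + 818w) = 718·(29 + w).
Rearranging, w·(818 − 718) = 718·29 − 20224 = 598, so w ≈ 598/100 = 5.98.

w ≈ 6.0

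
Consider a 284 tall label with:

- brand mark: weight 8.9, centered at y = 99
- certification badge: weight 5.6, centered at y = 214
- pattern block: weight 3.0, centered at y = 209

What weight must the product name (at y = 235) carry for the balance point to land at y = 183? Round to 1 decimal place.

Known weights sum to 8.9 + 5.6 + 3.0 = 17.5; their moment is 8.9·99 + 5.6·214 + 3.0·209 = 2706.5.
Set Σw·y/Σw = 183: (2706.5 + 235w) = 183·(17.5 + w).
So w = (183·17.5 − 2706.5)/(235 − 183) = 496.0/52 ≈ 9.54.

w ≈ 9.5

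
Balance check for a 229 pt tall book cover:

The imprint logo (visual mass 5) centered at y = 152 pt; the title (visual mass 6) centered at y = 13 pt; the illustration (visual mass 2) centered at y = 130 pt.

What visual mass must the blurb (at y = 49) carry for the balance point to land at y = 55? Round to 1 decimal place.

Known weights sum to 5 + 6 + 2 = 13; their moment is 5·152 + 6·13 + 2·130 = 1098.
Set Σw·y/Σw = 55: (1098 + 49w) = 55·(13 + w).
So w = (55·13 − 1098)/(49 − 55) = -383/-6 ≈ 63.83.

w ≈ 63.8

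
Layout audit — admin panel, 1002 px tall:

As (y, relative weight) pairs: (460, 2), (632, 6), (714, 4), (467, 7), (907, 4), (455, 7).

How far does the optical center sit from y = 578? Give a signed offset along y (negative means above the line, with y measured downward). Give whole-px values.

Total weight = 2 + 6 + 4 + 7 + 4 + 7 = 30.
Σw·y = 17650; ȳ = 17650/30 ≈ 588.33.
Offset from y = 578: 588.33 − 578 ≈ 10.33.

≈ 10 px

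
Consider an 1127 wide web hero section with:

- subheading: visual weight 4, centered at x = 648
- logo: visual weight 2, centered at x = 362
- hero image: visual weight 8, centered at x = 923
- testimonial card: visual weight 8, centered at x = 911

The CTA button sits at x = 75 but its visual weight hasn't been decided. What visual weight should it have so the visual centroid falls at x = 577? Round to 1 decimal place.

Known weights sum to 4 + 2 + 8 + 8 = 22; their moment is 4·648 + 2·362 + 8·923 + 8·911 = 17988.
Set Σw·x/Σw = 577: (17988 + 75w) = 577·(22 + w).
Rearranging, w·(75 − 577) = 577·22 − 17988 = -5294, so w ≈ -5294/-502 = 10.55.

w ≈ 10.5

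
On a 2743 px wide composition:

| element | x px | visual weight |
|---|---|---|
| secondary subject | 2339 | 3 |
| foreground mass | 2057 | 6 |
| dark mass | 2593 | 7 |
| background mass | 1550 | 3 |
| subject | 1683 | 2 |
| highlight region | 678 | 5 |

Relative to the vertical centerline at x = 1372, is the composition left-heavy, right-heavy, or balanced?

Σw = 3 + 6 + 7 + 3 + 2 + 5 = 26.
x: moment 48916 / weight 26 ≈ 1881.38
Since 1881.4 is right of 1372, the composition reads right-heavy.

right-heavy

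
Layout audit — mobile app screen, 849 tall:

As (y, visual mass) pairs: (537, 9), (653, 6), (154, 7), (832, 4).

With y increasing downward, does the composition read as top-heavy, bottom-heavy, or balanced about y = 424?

bottom-heavy

Weights sum to 9 + 6 + 7 + 4 = 26.
y: (9·537 + 6·653 + 7·154 + 4·832) / 26 = 13157 / 26 ≈ 506.04
506.0 lies below (larger y than) the midline 424, so the layout is bottom-heavy.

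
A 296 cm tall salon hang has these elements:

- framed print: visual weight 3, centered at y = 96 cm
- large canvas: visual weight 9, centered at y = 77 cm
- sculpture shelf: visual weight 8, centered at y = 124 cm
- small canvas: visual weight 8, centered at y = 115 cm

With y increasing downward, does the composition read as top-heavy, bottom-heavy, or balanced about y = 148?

Weights sum to 3 + 9 + 8 + 8 = 28.
y: (3·96 + 9·77 + 8·124 + 8·115) / 28 = 2893 / 28 ≈ 103.32
103.3 vs midline 148 → top-heavy.

top-heavy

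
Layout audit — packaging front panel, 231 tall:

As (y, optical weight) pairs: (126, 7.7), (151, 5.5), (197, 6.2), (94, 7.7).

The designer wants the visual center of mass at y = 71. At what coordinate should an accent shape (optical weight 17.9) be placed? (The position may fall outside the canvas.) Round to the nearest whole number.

y ≈ -31

New total weight: (7.7 + 5.5 + 6.2 + 7.7) + 17.9 = 45.0.
Along y: (3745.9 + 17.9·y) / 45.0 = 71 (existing moment 7.7·126 + 5.5·151 + 6.2·197 + 7.7·94 = 3745.9) ⇒ y = (3195.0 − 3745.9) / 17.9 ≈ -30.78.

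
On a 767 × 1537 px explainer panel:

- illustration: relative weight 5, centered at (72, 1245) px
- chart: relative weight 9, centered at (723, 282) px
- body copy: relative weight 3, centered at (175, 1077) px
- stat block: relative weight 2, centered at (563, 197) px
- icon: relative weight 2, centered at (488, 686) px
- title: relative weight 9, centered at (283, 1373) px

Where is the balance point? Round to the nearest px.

Total weight = 5 + 9 + 3 + 2 + 2 + 9 = 30.
Σw·x = 12041; x̄ = 12041/30 ≈ 401.37.
y: moment 26117 / weight 30 ≈ 870.57

(401, 871)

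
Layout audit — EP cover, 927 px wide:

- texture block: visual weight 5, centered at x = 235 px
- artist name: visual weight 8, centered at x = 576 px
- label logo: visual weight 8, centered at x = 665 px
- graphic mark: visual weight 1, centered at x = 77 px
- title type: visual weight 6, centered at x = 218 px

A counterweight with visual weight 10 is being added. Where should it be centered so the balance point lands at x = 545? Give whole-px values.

x ≈ 822

New total weight: (5 + 8 + 8 + 1 + 6) + 10 = 38.
x: need Σw·x = 38·545 = 20710. Existing = 5·235 + 8·576 + 8·665 + 1·77 + 6·218 = 12488. Remainder 8222 / 10 ≈ 822.20.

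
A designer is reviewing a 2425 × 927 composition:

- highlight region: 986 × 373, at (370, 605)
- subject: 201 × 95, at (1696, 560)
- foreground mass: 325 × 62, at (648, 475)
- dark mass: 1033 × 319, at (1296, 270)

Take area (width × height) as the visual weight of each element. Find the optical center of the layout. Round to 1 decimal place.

Areas → weights: highlight region 986·373 = 367778, subject 201·95 = 19095, foreground mass 325·62 = 20150, dark mass 1033·319 = 329527; Σw = 736550.
x-moment: 367778·370 + 19095·1696 + 20150·648 + 329527·1296 = 608587172; centroid 608587172/736550 ≈ 826.27.
y-moment: 367778·605 + 19095·560 + 20150·475 + 329527·270 = 331742430; centroid 331742430/736550 ≈ 450.40.

(826.3, 450.4)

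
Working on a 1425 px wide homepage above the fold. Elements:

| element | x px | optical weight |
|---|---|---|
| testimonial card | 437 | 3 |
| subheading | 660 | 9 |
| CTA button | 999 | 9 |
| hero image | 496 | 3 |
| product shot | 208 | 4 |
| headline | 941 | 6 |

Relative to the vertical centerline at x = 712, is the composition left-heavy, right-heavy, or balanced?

balanced

Weights sum to 3 + 9 + 9 + 3 + 4 + 6 = 34.
Σw·x = 24208; x̄ = 24208/34 ≈ 712.00.
712.00 = 712 exactly: balanced.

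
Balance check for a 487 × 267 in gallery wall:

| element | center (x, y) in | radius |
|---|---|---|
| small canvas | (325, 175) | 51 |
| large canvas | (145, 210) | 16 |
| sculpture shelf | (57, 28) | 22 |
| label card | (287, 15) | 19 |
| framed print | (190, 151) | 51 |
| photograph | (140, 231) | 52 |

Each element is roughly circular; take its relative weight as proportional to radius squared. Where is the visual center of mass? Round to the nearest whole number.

Weights ∝ r²: small canvas 51² = 2601, large canvas 16² = 256, sculpture shelf 22² = 484, label card 19² = 361, framed print 51² = 2601, photograph 52² = 2704; Σw = 9007.
Σw·x = 1886390; x̄ = 1886390/9007 ≈ 209.44.
y: moment 1545277 / weight 9007 ≈ 171.56

(209, 172)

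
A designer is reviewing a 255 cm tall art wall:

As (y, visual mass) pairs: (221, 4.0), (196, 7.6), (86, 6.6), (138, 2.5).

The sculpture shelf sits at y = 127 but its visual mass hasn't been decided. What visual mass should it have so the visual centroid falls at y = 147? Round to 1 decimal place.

w ≈ 12.2

Known weights sum to 4.0 + 7.6 + 6.6 + 2.5 = 20.7; their moment is 4.0·221 + 7.6·196 + 6.6·86 + 2.5·138 = 3286.2.
For the centroid to hit 147: (3286.2 + w·127) / (20.7 + w) = 147.
Solving: w = (147·20.7 − 3286.2) / (127 − 147) = -243.3 / -20 ≈ 12.16.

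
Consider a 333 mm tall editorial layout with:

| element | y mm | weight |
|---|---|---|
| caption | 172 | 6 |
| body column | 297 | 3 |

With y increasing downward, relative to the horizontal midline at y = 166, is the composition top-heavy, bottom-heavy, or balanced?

bottom-heavy

Σw = 6 + 3 = 9.
y-moment: 6·172 + 3·297 = 1923; centroid 1923/9 ≈ 213.67.
213.7 vs midline 166 → bottom-heavy.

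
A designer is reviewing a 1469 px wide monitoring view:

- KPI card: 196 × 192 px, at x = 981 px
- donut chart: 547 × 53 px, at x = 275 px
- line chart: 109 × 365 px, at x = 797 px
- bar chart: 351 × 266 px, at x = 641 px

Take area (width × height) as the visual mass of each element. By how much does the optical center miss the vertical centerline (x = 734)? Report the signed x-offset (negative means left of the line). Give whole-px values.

Taking area as weight: KPI card 196·192 = 37632, donut chart 547·53 = 28991, line chart 109·365 = 39785, bar chart 351·266 = 93366. Sum 199774.
x: (37632·981 + 28991·275 + 39785·797 + 93366·641) / 199774 = 136445768 / 199774 ≈ 683.00
Offset from x = 734: 683.00 − 734 ≈ -51.00.

≈ -51 px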